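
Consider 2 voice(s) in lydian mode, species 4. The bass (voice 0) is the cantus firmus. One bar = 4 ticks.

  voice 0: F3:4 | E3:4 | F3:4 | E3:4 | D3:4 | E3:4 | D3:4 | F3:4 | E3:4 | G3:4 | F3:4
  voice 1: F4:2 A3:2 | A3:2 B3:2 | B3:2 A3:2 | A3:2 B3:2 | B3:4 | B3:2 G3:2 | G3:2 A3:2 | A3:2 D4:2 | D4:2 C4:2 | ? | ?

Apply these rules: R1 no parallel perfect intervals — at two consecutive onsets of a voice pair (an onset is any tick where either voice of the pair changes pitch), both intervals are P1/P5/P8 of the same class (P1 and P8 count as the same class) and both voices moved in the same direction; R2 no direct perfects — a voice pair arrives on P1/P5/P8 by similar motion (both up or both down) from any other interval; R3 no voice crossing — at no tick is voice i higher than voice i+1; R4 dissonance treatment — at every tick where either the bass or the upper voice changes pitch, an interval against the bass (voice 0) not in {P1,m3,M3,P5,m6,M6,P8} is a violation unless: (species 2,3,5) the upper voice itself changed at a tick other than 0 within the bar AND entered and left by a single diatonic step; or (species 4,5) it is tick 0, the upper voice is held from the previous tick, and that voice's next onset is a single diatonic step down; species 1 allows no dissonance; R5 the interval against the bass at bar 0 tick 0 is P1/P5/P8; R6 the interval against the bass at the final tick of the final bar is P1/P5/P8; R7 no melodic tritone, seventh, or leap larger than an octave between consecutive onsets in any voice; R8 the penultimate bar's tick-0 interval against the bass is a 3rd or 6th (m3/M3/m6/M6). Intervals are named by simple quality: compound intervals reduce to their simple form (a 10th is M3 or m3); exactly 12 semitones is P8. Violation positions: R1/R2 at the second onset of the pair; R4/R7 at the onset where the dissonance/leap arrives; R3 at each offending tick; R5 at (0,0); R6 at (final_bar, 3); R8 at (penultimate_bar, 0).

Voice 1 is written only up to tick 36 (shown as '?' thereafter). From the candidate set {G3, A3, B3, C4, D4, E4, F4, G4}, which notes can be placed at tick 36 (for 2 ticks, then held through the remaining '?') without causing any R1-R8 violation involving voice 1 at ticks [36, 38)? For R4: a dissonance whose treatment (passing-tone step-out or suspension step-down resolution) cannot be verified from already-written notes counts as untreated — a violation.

G3: violates R8
A3: violates R4,R8
B3: legal
C4: violates R4,R8
D4: violates R2,R8
E4: legal
F4: violates R4,R8
G4: violates R2,R8

{B3, E4}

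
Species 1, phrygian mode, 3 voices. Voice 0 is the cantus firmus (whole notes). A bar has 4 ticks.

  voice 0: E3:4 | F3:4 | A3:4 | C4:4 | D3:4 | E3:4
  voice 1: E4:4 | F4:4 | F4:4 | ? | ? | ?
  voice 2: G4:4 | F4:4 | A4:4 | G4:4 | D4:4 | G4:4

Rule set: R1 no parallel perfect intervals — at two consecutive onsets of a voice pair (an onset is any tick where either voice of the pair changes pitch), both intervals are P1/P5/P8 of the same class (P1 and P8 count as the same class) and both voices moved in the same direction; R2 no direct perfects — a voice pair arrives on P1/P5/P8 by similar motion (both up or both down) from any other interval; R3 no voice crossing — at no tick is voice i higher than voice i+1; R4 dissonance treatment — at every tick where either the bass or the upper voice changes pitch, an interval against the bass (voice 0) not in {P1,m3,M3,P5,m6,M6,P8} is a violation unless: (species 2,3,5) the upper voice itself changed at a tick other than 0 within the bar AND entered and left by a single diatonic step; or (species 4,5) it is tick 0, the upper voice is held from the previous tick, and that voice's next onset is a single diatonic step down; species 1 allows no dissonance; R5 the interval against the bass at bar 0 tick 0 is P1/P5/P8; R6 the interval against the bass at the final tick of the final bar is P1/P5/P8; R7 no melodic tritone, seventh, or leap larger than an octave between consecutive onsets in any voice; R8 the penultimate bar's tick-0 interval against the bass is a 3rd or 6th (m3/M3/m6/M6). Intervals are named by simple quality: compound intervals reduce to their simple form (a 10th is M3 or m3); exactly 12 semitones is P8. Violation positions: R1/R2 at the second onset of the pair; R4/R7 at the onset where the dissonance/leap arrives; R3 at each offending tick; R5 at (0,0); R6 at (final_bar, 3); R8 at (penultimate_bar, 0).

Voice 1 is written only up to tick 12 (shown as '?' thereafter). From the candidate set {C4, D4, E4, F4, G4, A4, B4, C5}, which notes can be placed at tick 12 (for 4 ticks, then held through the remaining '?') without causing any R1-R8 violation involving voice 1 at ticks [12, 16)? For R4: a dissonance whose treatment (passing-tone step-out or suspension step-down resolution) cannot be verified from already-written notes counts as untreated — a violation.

C4: violates R2
D4: violates R4
E4: legal
F4: violates R4
G4: violates R2
A4: violates R3
B4: violates R3,R4,R7
C5: violates R2,R3

{E4}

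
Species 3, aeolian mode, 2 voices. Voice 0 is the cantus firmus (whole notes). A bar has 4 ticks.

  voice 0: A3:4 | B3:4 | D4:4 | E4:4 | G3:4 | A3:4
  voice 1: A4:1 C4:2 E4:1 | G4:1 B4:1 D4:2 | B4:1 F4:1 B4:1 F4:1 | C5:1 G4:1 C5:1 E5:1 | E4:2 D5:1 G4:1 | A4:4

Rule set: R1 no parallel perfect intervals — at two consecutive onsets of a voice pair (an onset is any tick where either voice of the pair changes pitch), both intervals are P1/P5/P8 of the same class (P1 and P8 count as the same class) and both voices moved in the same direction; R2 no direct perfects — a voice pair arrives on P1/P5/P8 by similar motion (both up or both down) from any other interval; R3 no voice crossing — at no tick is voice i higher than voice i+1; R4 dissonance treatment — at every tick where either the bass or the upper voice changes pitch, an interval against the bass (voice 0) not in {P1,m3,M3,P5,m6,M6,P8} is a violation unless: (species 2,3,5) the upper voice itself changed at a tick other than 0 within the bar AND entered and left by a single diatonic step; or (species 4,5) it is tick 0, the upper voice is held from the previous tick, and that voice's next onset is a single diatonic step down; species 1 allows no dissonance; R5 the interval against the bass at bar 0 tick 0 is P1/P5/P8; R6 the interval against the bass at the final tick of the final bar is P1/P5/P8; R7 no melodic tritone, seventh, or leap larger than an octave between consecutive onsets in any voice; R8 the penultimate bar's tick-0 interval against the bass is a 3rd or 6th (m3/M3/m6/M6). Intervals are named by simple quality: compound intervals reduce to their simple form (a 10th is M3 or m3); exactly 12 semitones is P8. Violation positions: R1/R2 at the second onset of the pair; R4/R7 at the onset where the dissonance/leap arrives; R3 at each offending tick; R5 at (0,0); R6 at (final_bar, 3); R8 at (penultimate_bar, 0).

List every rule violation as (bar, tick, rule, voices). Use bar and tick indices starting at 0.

(2, 1, R7, (1,))
(2, 2, R7, (1,))
(2, 3, R7, (1,))
(4, 2, R7, (1,))
(5, 0, R1, (0, 1))

bar 0: v0=A3 v1=A4 downbeat P8
bar 1: v0=B3 v1=G4 downbeat m6
bar 2: v0=D4 v1=B4 downbeat M6
bar 3: v0=E4 v1=C5 downbeat m6
bar 4: v0=G3 v1=E4 downbeat M6
bar 5: v0=A3 v1=A4 downbeat P8
  -> R7 @ bar 2 tick 1 v(1,): B4->F4 leap 6st
  -> R7 @ bar 2 tick 2 v(1,): F4->B4 leap 6st
  -> R7 @ bar 2 tick 3 v(1,): B4->F4 leap 6st
  -> R7 @ bar 4 tick 2 v(1,): E4->D5 leap 10st
  -> R1 @ bar 5 tick 0 v(0, 1): G3/G4 P8 -> A3/A4 P8 similar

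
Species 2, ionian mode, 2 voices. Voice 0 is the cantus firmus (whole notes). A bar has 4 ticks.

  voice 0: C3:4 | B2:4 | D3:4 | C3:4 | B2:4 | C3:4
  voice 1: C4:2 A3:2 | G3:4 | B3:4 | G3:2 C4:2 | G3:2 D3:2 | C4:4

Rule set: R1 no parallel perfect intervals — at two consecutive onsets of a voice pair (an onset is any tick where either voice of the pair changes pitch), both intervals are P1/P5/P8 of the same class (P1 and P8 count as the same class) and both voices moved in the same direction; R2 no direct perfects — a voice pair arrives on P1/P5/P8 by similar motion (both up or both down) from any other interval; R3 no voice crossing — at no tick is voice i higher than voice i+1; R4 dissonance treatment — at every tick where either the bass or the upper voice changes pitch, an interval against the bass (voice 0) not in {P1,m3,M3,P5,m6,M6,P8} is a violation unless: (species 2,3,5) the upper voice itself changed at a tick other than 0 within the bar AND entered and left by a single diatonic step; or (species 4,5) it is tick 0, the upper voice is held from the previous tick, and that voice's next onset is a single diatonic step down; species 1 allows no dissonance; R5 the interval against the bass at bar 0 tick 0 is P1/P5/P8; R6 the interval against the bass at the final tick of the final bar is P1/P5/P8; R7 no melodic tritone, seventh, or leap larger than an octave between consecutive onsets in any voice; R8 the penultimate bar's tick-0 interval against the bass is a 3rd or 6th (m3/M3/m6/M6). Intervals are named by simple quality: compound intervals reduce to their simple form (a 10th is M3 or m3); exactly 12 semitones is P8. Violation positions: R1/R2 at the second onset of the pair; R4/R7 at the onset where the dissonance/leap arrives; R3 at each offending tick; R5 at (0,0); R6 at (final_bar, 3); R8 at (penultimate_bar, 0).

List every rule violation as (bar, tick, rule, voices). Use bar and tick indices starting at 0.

(3, 0, R2, (0, 1))
(5, 0, R2, (0, 1))
(5, 0, R7, (1,))

bar 0: v0=C3 v1=C4 downbeat P8
bar 1: v0=B2 v1=G3 downbeat m6
bar 2: v0=D3 v1=B3 downbeat M6
bar 3: v0=C3 v1=G3 downbeat P5
bar 4: v0=B2 v1=G3 downbeat m6
bar 5: v0=C3 v1=C4 downbeat P8
  -> R2 @ bar 3 tick 0 v(0, 1): D3/B3 M6 -> C3/G3 P5 similar
  -> R2 @ bar 5 tick 0 v(0, 1): B2/D3 m3 -> C3/C4 P8 similar
  -> R7 @ bar 5 tick 0 v(1,): D3->C4 leap 10st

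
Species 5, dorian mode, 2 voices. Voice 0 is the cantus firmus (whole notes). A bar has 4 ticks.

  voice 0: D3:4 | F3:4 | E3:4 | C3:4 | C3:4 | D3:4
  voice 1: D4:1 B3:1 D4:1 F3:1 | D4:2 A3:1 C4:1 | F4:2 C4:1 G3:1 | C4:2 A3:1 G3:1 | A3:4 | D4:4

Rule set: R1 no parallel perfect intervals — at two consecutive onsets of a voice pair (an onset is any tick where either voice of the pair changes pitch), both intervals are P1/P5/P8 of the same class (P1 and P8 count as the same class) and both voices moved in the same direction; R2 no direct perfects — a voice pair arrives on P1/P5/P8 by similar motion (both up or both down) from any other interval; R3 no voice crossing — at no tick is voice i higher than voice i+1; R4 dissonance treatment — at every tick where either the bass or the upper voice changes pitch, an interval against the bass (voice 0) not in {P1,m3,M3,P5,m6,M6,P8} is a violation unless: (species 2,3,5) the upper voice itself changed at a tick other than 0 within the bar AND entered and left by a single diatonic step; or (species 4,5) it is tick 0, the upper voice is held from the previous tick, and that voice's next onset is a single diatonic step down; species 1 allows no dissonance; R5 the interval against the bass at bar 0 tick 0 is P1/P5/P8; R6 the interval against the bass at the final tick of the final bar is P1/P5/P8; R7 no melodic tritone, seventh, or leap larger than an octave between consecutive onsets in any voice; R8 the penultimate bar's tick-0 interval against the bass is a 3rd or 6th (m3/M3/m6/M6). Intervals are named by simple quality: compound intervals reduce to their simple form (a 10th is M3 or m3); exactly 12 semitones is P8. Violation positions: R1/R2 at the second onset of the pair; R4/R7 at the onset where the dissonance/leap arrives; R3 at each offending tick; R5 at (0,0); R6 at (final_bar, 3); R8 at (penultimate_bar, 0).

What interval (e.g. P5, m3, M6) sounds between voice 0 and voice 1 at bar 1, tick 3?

P5

voice 0=F3 voice 1=C4 -> P5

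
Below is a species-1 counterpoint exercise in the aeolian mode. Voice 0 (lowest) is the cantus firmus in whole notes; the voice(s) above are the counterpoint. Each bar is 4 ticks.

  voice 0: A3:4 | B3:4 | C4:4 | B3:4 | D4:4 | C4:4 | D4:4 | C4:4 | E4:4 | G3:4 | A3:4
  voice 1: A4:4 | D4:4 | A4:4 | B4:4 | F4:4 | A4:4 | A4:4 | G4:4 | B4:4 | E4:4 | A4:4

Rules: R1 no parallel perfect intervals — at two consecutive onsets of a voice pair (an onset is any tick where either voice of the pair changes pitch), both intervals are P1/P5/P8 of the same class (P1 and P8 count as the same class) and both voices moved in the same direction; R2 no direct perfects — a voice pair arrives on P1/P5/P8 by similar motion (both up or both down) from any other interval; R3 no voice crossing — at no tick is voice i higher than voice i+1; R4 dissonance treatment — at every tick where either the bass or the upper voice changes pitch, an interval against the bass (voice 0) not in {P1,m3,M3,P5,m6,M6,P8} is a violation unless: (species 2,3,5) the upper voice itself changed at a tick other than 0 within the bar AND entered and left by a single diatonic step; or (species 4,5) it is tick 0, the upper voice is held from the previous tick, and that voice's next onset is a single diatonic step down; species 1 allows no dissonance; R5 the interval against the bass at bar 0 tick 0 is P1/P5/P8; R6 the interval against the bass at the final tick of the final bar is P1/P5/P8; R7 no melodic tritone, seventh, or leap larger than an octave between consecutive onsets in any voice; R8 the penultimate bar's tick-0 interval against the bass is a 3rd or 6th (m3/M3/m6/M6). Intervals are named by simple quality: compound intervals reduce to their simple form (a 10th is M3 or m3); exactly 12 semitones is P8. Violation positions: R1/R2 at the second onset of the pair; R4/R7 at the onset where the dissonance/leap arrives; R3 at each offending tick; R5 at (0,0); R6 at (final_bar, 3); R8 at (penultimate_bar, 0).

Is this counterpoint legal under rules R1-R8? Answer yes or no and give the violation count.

bar 0: v0=A3 v1=A4 (P8)
bar 1: v0=B3 v1=D4 (m3)
bar 2: v0=C4 v1=A4 (M6)
bar 3: v0=B3 v1=B4 (P8)
bar 4: v0=D4 v1=F4 (m3)
bar 5: v0=C4 v1=A4 (M6)
bar 6: v0=D4 v1=A4 (P5)
bar 7: v0=C4 v1=G4 (P5)
bar 8: v0=E4 v1=B4 (P5)
bar 9: v0=G3 v1=E4 (M6)
bar 10: v0=A3 v1=A4 (P8)
  R7 @ bar4.0: B4->F4 leap 6st
  R1 @ bar7.0: D4/A4 P5 -> C4/G4 P5 similar
  R1 @ bar8.0: C4/G4 P5 -> E4/B4 P5 similar
  R2 @ bar10.0: G3/E4 M6 -> A3/A4 P8 similar

No (4 violations)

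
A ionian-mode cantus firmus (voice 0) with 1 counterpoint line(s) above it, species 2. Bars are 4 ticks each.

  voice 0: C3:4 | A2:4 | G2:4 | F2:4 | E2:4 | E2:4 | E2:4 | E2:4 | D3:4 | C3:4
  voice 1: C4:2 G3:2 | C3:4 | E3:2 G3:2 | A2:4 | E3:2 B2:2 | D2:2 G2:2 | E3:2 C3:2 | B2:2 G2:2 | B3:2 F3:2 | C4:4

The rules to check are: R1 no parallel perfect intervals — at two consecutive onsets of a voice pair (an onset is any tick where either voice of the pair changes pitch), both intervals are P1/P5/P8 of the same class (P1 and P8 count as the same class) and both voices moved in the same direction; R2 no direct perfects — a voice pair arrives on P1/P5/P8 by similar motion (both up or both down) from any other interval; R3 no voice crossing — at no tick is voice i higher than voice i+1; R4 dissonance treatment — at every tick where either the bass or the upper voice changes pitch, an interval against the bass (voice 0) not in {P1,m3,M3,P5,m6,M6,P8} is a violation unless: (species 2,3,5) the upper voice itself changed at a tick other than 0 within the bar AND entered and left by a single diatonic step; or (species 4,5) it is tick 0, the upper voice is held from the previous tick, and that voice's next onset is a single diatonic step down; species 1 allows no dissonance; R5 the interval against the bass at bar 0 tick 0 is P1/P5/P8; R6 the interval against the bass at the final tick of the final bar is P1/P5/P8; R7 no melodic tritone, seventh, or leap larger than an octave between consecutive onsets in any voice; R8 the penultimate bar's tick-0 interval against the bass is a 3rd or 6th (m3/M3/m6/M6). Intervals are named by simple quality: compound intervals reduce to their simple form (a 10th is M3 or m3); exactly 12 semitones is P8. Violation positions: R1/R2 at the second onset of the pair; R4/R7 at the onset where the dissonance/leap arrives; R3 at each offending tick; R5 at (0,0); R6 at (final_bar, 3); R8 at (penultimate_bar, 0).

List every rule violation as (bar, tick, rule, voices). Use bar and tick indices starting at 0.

bar 0: v0=C3 v1=C4 downbeat P8
bar 1: v0=A2 v1=C3 downbeat m3
bar 2: v0=G2 v1=E3 downbeat M6
bar 3: v0=F2 v1=A2 downbeat M3
bar 4: v0=E2 v1=E3 downbeat P8
bar 5: v0=E2 v1=D2 downbeat M2
bar 6: v0=E2 v1=E3 downbeat P8
bar 7: v0=E2 v1=B2 downbeat P5
bar 8: v0=D3 v1=B3 downbeat M6
bar 9: v0=C3 v1=C4 downbeat P8
  -> R7 @ bar 3 tick 0 v(1,): G3->A2 leap 10st
  -> R3 @ bar 5 tick 0 v(0, 1): E2 above D2
  -> R4 @ bar 5 tick 0 v(0, 1): E2/D2 M2 untreated
  -> R3 @ bar 5 tick 1 v(0, 1): E2 above D2
  -> R7 @ bar 8 tick 0 v(0,): E2->D3 leap 10st
  -> R7 @ bar 8 tick 0 v(1,): G2->B3 leap 16st
  -> R7 @ bar 8 tick 2 v(1,): B3->F3 leap 6st

(3, 0, R7, (1,))
(5, 0, R3, (0, 1))
(5, 0, R4, (0, 1))
(5, 1, R3, (0, 1))
(8, 0, R7, (0,))
(8, 0, R7, (1,))
(8, 2, R7, (1,))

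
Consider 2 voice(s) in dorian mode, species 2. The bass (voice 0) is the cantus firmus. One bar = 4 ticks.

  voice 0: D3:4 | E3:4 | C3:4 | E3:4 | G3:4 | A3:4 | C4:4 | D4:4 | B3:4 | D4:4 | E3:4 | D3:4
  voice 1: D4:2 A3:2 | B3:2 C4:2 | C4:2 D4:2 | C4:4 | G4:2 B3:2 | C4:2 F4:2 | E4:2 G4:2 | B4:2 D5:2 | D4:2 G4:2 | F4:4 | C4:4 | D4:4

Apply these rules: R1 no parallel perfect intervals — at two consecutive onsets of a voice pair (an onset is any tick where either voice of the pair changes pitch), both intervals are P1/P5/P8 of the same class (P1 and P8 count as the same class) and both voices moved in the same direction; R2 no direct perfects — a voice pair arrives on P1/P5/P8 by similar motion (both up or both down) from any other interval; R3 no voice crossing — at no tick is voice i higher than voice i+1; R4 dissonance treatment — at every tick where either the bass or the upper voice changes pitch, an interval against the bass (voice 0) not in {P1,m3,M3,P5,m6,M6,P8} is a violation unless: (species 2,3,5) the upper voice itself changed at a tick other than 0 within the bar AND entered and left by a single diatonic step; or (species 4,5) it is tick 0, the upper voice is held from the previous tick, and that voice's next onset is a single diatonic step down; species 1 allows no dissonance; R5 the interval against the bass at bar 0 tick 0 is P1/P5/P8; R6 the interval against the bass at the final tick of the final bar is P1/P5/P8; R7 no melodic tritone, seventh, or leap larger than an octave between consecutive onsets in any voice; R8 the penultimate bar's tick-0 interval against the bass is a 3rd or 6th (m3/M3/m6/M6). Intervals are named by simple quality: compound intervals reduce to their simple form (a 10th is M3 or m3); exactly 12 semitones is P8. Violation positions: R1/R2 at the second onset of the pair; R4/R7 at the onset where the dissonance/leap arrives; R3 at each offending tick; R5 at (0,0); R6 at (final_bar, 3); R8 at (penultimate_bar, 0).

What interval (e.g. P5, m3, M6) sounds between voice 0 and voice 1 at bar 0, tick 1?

P8

voice 0=D3 voice 1=D4 -> P8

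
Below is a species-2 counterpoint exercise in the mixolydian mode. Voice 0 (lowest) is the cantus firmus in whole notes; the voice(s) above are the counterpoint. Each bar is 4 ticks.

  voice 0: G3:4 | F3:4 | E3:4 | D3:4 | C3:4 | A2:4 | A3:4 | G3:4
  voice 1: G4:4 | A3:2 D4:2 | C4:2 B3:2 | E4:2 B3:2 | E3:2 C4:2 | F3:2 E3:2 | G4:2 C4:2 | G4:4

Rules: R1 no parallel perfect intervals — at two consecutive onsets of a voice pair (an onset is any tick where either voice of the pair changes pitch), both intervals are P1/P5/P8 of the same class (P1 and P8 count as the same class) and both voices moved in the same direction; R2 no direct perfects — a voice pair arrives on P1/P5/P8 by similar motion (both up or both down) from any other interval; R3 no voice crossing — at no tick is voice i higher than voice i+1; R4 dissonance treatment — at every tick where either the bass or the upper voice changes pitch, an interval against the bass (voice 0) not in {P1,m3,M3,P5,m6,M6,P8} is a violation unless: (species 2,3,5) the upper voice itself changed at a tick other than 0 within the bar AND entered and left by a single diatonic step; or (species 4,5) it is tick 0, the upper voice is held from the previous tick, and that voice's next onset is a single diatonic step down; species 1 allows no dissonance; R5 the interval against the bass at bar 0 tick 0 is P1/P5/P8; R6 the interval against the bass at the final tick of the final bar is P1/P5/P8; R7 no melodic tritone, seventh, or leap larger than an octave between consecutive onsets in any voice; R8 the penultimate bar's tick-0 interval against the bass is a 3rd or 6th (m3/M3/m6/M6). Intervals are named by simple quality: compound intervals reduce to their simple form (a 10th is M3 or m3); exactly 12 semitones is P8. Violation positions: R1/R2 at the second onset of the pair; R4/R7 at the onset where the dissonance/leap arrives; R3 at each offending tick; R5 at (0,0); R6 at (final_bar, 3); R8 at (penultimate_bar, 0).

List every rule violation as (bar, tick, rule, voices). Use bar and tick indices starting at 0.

(1, 0, R7, (1,))
(3, 0, R4, (0, 1))
(6, 0, R4, (0, 1))
(6, 0, R7, (1,))
(6, 0, R8, (0, 1))

bar 0: v0=G3 v1=G4 downbeat P8
bar 1: v0=F3 v1=A3 downbeat M3
bar 2: v0=E3 v1=C4 downbeat m6
bar 3: v0=D3 v1=E4 downbeat M2
bar 4: v0=C3 v1=E3 downbeat M3
bar 5: v0=A2 v1=F3 downbeat m6
bar 6: v0=A3 v1=G4 downbeat m7
bar 7: v0=G3 v1=G4 downbeat P8
  -> R7 @ bar 1 tick 0 v(1,): G4->A3 leap 10st
  -> R4 @ bar 3 tick 0 v(0, 1): D3/E4 M2 untreated
  -> R4 @ bar 6 tick 0 v(0, 1): A3/G4 m7 untreated
  -> R7 @ bar 6 tick 0 v(1,): E3->G4 leap 15st
  -> R8 @ bar 6 tick 0 v(0, 1): penult m7 not 3rd/6th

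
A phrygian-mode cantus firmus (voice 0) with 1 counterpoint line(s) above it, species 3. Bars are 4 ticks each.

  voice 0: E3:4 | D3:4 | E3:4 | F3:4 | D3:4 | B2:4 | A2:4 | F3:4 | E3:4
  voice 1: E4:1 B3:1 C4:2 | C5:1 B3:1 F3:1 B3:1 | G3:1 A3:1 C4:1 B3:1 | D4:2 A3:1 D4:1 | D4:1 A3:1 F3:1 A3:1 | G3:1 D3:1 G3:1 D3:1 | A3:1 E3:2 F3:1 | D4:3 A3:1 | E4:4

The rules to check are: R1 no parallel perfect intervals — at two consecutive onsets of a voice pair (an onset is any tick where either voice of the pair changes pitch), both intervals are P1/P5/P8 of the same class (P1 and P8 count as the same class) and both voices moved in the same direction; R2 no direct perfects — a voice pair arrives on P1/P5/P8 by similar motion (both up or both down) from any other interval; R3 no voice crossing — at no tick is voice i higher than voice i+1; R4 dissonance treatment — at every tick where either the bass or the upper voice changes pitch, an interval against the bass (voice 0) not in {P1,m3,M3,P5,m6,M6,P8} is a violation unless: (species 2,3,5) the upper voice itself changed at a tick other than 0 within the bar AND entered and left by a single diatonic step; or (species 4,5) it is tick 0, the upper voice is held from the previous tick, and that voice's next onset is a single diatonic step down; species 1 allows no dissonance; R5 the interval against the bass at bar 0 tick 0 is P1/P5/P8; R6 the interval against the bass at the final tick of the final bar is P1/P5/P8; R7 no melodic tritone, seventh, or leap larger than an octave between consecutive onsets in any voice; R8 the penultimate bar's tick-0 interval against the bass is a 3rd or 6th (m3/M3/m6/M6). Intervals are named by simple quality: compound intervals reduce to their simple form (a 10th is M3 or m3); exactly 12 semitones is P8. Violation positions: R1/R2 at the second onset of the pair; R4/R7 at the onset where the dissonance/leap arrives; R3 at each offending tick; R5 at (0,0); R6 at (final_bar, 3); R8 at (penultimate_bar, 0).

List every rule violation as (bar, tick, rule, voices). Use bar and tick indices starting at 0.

bar 0: v0=E3 v1=E4 downbeat P8
bar 1: v0=D3 v1=C5 downbeat m7
bar 2: v0=E3 v1=G3 downbeat m3
bar 3: v0=F3 v1=D4 downbeat M6
bar 4: v0=D3 v1=D4 downbeat P8
bar 5: v0=B2 v1=G3 downbeat m6
bar 6: v0=A2 v1=A3 downbeat P8
bar 7: v0=F3 v1=D4 downbeat M6
bar 8: v0=E3 v1=E4 downbeat P8
  -> R4 @ bar 1 tick 0 v(0, 1): D3/C5 m7 untreated
  -> R7 @ bar 1 tick 1 v(1,): C5->B3 leap 13st
  -> R7 @ bar 1 tick 2 v(1,): B3->F3 leap 6st
  -> R7 @ bar 1 tick 3 v(1,): F3->B3 leap 6st
  -> R4 @ bar 2 tick 1 v(0, 1): E3/A3 P4 untreated

(1, 0, R4, (0, 1))
(1, 1, R7, (1,))
(1, 2, R7, (1,))
(1, 3, R7, (1,))
(2, 1, R4, (0, 1))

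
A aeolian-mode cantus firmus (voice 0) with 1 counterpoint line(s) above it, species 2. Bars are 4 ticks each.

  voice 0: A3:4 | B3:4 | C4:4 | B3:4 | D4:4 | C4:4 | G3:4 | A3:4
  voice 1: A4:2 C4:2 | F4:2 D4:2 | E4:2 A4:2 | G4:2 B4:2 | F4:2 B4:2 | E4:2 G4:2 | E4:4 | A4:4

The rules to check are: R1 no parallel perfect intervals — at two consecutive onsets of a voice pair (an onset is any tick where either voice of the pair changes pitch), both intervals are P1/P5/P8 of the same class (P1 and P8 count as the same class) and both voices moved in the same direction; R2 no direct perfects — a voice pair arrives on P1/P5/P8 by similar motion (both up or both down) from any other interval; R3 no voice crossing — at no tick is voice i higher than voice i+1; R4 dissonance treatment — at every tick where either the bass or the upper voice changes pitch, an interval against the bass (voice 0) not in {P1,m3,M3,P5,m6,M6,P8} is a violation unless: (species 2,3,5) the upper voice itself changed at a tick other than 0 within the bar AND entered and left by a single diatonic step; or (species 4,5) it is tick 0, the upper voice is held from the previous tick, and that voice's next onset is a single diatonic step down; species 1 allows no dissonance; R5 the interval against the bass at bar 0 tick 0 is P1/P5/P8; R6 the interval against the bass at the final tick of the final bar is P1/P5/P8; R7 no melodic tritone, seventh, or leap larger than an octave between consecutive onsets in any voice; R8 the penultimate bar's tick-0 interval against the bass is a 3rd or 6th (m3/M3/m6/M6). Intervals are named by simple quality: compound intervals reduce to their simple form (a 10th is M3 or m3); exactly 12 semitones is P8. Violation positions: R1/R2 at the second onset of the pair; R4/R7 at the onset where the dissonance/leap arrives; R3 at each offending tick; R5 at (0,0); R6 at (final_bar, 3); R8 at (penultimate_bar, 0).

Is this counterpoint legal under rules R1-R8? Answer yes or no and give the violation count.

No (4 violations)

bar 0: v0=A3 v1=A4 (P8)
bar 1: v0=B3 v1=F4 (TT)
bar 2: v0=C4 v1=E4 (M3)
bar 3: v0=B3 v1=G4 (m6)
bar 4: v0=D4 v1=F4 (m3)
bar 5: v0=C4 v1=E4 (M3)
bar 6: v0=G3 v1=E4 (M6)
bar 7: v0=A3 v1=A4 (P8)
  R4 @ bar1.0: B3/F4 TT untreated
  R7 @ bar4.0: B4->F4 leap 6st
  R7 @ bar4.2: F4->B4 leap 6st
  R2 @ bar7.0: G3/E4 M6 -> A3/A4 P8 similar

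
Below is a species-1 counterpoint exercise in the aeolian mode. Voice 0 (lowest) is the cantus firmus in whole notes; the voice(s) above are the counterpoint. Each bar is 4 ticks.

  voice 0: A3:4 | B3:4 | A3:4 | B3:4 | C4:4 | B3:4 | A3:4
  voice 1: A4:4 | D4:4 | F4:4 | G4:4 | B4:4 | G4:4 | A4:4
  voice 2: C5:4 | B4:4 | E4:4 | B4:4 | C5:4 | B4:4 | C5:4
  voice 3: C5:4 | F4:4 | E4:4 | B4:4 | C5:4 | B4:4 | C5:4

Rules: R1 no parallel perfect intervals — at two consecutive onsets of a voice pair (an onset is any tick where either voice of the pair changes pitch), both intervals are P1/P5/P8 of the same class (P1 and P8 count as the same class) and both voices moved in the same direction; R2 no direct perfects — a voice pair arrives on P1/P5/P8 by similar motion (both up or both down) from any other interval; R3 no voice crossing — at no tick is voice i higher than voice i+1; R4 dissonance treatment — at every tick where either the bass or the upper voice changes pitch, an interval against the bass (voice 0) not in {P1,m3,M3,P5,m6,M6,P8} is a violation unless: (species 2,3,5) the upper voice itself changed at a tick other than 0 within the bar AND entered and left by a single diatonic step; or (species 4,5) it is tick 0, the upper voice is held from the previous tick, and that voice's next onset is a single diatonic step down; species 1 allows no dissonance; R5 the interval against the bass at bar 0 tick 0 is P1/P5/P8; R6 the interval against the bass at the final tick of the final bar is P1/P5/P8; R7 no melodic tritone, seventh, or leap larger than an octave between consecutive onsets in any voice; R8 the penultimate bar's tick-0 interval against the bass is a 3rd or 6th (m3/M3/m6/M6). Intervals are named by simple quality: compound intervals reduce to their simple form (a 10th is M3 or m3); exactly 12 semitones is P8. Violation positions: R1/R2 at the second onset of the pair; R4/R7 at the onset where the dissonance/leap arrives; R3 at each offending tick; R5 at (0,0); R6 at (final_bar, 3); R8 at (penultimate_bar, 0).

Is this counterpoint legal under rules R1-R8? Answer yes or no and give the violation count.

No (29 violations)

bar 0: v0=A3 v1=A4 v2=C5 v3=C5 (m3)
bar 1: v0=B3 v1=D4 v2=B4 v3=F4 (TT)
bar 2: v0=A3 v1=F4 v2=E4 v3=E4 (P5)
bar 3: v0=B3 v1=G4 v2=B4 v3=B4 (P8)
bar 4: v0=C4 v1=B4 v2=C5 v3=C5 (P8)
bar 5: v0=B3 v1=G4 v2=B4 v3=B4 (P8)
bar 6: v0=A3 v1=A4 v2=C5 v3=C5 (m3)
  R5 @ bar0.0: opens on m3
  R5 @ bar0.0: opens on m3
  R3 @ bar1.0: B4 above F4
  R4 @ bar1.0: B3/F4 TT untreated
  R3 @ bar1.1: B4 above F4
  R3 @ bar1.2: B4 above F4
  R3 @ bar1.3: B4 above F4
  R2 @ bar2.0: B3/B4 P8 -> A3/E4 P5 similar
  R2 @ bar2.0: B3/F4 TT -> A3/E4 P5 similar
  R2 @ bar2.0: B4/F4 TT -> E4/E4 P1 similar
  R3 @ bar2.0: F4 above E4
  R3 @ bar2.1: F4 above E4
  R3 @ bar2.2: F4 above E4
  R3 @ bar2.3: F4 above E4
  R1 @ bar3.0: E4/E4 P1 -> B4/B4 P1 similar
  R2 @ bar3.0: A3/E4 P5 -> B3/B4 P8 similar
  R2 @ bar3.0: A3/E4 P5 -> B3/B4 P8 similar
  R1 @ bar4.0: B3/B4 P8 -> C4/C5 P8 similar
  R1 @ bar4.0: B3/B4 P8 -> C4/C5 P8 similar
  R1 @ bar4.0: B4/B4 P1 -> C5/C5 P1 similar
  R4 @ bar4.0: C4/B4 M7 untreated
  R1 @ bar5.0: C4/C5 P8 -> B3/B4 P8 similar
  R1 @ bar5.0: C4/C5 P8 -> B3/B4 P8 similar
  R1 @ bar5.0: C5/C5 P1 -> B4/B4 P1 similar
  R8 @ bar5.0: penult P8 not 3rd/6th
  R8 @ bar5.0: penult P8 not 3rd/6th
  R1 @ bar6.0: B4/B4 P1 -> C5/C5 P1 similar
  R6 @ bar6.3: closes on m3
  R6 @ bar6.3: closes on m3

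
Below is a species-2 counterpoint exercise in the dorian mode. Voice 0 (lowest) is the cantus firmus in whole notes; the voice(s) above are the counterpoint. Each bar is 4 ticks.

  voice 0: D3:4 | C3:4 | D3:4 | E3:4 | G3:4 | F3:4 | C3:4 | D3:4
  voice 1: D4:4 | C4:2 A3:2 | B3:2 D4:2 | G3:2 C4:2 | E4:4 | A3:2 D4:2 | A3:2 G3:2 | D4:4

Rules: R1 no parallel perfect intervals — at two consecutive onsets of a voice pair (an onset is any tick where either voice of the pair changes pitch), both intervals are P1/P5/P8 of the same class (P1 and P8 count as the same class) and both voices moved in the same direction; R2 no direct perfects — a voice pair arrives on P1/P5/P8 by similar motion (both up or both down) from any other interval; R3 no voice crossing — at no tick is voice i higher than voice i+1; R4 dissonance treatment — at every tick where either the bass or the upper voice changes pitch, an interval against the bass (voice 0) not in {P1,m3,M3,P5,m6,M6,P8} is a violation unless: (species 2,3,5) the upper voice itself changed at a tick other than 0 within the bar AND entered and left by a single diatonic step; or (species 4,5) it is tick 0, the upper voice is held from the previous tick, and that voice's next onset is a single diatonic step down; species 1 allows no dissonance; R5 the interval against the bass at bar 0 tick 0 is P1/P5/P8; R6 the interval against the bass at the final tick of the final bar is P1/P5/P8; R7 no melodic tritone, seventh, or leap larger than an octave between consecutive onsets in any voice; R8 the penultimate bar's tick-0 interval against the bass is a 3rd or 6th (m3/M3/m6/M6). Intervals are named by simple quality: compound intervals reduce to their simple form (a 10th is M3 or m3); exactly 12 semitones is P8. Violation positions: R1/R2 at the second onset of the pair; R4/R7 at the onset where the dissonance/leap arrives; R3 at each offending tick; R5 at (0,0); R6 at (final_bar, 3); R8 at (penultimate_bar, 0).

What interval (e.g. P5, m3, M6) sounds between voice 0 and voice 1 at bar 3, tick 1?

voice 0=E3 voice 1=G3 -> m3

m3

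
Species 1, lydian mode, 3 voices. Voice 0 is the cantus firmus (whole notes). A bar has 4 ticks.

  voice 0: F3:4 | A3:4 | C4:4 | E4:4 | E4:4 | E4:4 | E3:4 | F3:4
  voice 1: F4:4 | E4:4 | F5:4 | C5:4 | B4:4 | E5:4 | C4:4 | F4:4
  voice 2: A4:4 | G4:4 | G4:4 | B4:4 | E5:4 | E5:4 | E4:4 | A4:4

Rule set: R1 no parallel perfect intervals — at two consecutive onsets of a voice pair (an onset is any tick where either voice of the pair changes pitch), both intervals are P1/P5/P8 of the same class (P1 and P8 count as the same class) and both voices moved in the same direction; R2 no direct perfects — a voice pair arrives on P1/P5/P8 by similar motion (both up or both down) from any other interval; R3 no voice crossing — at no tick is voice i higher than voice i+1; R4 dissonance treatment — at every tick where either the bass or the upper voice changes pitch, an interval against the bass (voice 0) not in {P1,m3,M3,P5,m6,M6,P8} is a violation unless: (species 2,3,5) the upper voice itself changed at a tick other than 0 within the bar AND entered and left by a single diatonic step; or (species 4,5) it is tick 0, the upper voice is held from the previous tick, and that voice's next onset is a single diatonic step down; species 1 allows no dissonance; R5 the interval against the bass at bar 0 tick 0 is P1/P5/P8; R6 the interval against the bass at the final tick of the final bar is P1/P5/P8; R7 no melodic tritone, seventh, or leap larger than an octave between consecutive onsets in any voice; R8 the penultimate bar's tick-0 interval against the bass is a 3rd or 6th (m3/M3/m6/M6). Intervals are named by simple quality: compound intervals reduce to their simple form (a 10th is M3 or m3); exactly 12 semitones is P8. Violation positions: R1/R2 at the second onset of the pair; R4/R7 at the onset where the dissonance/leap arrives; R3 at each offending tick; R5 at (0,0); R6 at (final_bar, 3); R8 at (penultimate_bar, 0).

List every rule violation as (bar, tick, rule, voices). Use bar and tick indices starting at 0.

(0, 0, R5, (0, 2))
(1, 0, R4, (0, 2))
(2, 0, R3, (1, 2))
(2, 0, R4, (0, 1))
(2, 0, R7, (1,))
(2, 1, R3, (1, 2))
(2, 2, R3, (1, 2))
(2, 3, R3, (1, 2))
(3, 0, R1, (0, 2))
(3, 0, R3, (1, 2))
(3, 1, R3, (1, 2))
(3, 2, R3, (1, 2))
(3, 3, R3, (1, 2))
(6, 0, R1, (0, 2))
(6, 0, R7, (1,))
(6, 0, R8, (0, 2))
(7, 0, R2, (0, 1))
(7, 3, R6, (0, 2))

bar 0: v0=F3 v1=F4 v2=A4 downbeat M3
bar 1: v0=A3 v1=E4 v2=G4 downbeat m7
bar 2: v0=C4 v1=F5 v2=G4 downbeat P5
bar 3: v0=E4 v1=C5 v2=B4 downbeat P5
bar 4: v0=E4 v1=B4 v2=E5 downbeat P8
bar 5: v0=E4 v1=E5 v2=E5 downbeat P8
bar 6: v0=E3 v1=C4 v2=E4 downbeat P8
bar 7: v0=F3 v1=F4 v2=A4 downbeat M3
  -> R5 @ bar 0 tick 0 v(0, 2): opens on M3
  -> R4 @ bar 1 tick 0 v(0, 2): A3/G4 m7 untreated
  -> R3 @ bar 2 tick 0 v(1, 2): F5 above G4
  -> R4 @ bar 2 tick 0 v(0, 1): C4/F5 P4 untreated
  -> R7 @ bar 2 tick 0 v(1,): E4->F5 leap 13st
  -> R3 @ bar 2 tick 1 v(1, 2): F5 above G4
  -> R3 @ bar 2 tick 2 v(1, 2): F5 above G4
  -> R3 @ bar 2 tick 3 v(1, 2): F5 above G4
  -> R1 @ bar 3 tick 0 v(0, 2): C4/G4 P5 -> E4/B4 P5 similar
  -> R3 @ bar 3 tick 0 v(1, 2): C5 above B4
  -> R3 @ bar 3 tick 1 v(1, 2): C5 above B4
  -> R3 @ bar 3 tick 2 v(1, 2): C5 above B4
  -> R3 @ bar 3 tick 3 v(1, 2): C5 above B4
  -> R1 @ bar 6 tick 0 v(0, 2): E4/E5 P8 -> E3/E4 P8 similar
  -> R7 @ bar 6 tick 0 v(1,): E5->C4 leap 16st
  -> R8 @ bar 6 tick 0 v(0, 2): penult P8 not 3rd/6th
  -> R2 @ bar 7 tick 0 v(0, 1): E3/C4 m6 -> F3/F4 P8 similar
  -> R6 @ bar 7 tick 3 v(0, 2): closes on M3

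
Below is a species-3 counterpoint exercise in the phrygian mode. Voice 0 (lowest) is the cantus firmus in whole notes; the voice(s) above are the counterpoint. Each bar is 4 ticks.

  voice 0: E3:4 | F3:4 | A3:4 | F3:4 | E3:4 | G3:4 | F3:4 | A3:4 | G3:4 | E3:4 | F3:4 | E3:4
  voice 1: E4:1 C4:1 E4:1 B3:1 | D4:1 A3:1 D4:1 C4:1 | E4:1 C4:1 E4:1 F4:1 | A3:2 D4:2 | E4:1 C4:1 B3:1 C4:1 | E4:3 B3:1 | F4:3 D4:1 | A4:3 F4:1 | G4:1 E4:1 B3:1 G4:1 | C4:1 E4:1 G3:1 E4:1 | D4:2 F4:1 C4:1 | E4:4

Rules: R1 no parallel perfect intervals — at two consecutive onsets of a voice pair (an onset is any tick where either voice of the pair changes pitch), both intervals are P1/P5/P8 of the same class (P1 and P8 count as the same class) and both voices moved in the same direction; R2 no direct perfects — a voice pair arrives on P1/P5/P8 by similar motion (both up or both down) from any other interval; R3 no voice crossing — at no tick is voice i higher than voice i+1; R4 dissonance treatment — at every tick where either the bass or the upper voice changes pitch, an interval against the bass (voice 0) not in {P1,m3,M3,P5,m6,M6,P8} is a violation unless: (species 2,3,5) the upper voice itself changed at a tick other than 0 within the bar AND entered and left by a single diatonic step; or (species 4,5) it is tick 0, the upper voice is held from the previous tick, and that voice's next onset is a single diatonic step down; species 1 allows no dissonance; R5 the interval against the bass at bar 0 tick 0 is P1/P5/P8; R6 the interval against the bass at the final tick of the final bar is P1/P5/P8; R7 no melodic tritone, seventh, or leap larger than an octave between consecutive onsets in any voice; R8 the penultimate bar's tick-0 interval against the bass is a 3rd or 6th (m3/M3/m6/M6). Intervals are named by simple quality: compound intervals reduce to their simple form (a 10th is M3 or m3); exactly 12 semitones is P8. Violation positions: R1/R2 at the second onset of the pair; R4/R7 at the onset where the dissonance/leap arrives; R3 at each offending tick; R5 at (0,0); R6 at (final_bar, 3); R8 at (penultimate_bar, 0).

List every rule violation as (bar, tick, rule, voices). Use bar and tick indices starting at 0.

bar 0: v0=E3 v1=E4 downbeat P8
bar 1: v0=F3 v1=D4 downbeat M6
bar 2: v0=A3 v1=E4 downbeat P5
bar 3: v0=F3 v1=A3 downbeat M3
bar 4: v0=E3 v1=E4 downbeat P8
bar 5: v0=G3 v1=E4 downbeat M6
bar 6: v0=F3 v1=F4 downbeat P8
bar 7: v0=A3 v1=A4 downbeat P8
bar 8: v0=G3 v1=G4 downbeat P8
bar 9: v0=E3 v1=C4 downbeat m6
bar 10: v0=F3 v1=D4 downbeat M6
bar 11: v0=E3 v1=E4 downbeat P8
  -> R1 @ bar 2 tick 0 v(0, 1): F3/C4 P5 -> A3/E4 P5 similar
  -> R7 @ bar 6 tick 0 v(1,): B3->F4 leap 6st
  -> R2 @ bar 7 tick 0 v(0, 1): F3/D4 M6 -> A3/A4 P8 similar

(2, 0, R1, (0, 1))
(6, 0, R7, (1,))
(7, 0, R2, (0, 1))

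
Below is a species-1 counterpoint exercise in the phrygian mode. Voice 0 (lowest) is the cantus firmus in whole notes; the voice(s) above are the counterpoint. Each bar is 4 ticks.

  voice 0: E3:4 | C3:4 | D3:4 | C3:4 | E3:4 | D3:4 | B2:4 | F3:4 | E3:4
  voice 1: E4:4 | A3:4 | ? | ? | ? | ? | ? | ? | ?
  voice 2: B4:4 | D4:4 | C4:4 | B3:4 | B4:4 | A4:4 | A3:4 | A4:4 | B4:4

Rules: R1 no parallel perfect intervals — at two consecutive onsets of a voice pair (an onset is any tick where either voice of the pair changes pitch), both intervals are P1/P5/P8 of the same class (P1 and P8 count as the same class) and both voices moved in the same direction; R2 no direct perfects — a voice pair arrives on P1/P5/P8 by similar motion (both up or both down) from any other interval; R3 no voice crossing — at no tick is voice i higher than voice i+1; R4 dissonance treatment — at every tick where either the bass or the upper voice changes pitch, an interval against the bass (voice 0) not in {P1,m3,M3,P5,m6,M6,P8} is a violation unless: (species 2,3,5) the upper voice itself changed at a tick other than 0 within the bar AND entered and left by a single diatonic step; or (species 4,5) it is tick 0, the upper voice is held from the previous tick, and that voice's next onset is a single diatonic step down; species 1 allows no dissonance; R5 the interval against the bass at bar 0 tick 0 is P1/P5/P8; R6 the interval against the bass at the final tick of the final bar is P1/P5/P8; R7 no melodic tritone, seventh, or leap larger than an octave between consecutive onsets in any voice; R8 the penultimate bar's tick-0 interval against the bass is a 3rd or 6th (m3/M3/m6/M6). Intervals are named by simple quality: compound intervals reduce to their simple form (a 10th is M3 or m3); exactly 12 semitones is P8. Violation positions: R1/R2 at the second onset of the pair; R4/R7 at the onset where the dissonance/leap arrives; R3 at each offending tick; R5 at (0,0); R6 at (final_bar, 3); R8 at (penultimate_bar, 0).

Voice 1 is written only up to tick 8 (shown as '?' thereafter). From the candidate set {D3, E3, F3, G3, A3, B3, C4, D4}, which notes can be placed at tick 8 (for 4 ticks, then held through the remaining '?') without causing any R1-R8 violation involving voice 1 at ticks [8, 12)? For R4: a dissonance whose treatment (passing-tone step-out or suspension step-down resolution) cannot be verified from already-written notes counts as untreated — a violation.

D3: legal
E3: violates R4
F3: violates R2
G3: violates R4
A3: legal
B3: legal
C4: violates R4
D4: violates R2,R3

{A3, B3, D3}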